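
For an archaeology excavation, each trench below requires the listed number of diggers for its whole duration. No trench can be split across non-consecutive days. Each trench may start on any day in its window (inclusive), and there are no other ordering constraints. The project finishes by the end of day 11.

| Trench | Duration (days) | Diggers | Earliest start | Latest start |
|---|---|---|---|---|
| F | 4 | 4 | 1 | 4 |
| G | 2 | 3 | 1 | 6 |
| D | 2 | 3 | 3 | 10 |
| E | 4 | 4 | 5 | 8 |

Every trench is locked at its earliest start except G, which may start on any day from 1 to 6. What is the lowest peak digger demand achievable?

G@1: d1:7  d2:7  d3:7  d4:7  d5:4  d6:4  d7:4  d8:4  d9:0  d10:0  d11:0 → peak 7
G@2: d1:4  d2:7  d3:10  d4:7  d5:4  d6:4  d7:4  d8:4  d9:0  d10:0  d11:0 → peak 10
G@3: d1:4  d2:4  d3:10  d4:10  d5:4  d6:4  d7:4  d8:4  d9:0  d10:0  d11:0 → peak 10
G@4: d1:4  d2:4  d3:7  d4:10  d5:7  d6:4  d7:4  d8:4  d9:0  d10:0  d11:0 → peak 10
G@5: d1:4  d2:4  d3:7  d4:7  d5:7  d6:7  d7:4  d8:4  d9:0  d10:0  d11:0 → peak 7
G@6: d1:4  d2:4  d3:7  d4:7  d5:4  d6:7  d7:7  d8:4  d9:0  d10:0  d11:0 → peak 7
Best is G@1, peak 7.

7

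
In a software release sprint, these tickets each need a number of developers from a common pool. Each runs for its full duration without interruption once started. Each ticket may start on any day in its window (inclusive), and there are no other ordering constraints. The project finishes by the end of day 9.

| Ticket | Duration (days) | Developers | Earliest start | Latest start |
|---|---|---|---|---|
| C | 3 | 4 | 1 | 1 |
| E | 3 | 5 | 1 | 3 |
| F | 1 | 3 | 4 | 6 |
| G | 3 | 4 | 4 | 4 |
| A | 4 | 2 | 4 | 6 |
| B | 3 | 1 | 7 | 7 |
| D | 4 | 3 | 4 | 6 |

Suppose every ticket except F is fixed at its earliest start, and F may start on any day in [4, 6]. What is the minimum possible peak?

F@4: d1:9  d2:9  d3:9  d4:12  d5:9  d6:9  d7:6  d8:1  d9:1 → peak 12
F@5: d1:9  d2:9  d3:9  d4:9  d5:12  d6:9  d7:6  d8:1  d9:1 → peak 12
F@6: d1:9  d2:9  d3:9  d4:9  d5:9  d6:12  d7:6  d8:1  d9:1 → peak 12
Best is F@4, peak 12.

12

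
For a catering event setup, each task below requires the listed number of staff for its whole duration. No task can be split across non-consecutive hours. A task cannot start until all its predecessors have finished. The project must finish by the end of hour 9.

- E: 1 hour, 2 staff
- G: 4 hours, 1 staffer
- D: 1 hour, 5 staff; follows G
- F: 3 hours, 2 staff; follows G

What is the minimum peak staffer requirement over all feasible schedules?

Early-start (E@1, G@1, D@5, F@5) gives peak 7: h1:3  h2:1  h3:1  h4:1  h5:7  h6:2  h7:2  h8:0  h9:0.
Shift F→6.
Schedule E@1, G@1, D@5, F@6: h1:3  h2:1  h3:1  h4:1  h5:5  h6:2  h7:2  h8:2  h9:0 — peak 5.

5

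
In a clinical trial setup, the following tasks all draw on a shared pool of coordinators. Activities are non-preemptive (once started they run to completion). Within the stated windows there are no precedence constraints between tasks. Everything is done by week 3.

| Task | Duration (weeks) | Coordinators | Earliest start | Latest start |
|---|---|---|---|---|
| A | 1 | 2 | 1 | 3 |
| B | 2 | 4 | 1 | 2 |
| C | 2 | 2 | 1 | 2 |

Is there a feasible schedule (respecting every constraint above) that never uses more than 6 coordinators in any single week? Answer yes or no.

Schedule A@1, B@1, C@2: w1:6  w2:6  w3:2 — peak 6 ≤ 6.

yes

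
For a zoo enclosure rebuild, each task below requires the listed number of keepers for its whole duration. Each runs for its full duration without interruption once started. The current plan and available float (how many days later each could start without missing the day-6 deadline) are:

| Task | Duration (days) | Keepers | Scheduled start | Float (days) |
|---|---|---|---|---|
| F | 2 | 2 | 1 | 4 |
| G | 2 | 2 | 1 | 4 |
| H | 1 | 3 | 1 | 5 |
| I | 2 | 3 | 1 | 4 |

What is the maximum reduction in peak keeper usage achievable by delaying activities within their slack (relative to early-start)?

6

Early-start peak: d1:10  d2:7  d3:0  d4:0  d5:0  d6:0 ⇒ 10.
Leveled (F@1, G@1, H@3, I@4): d1:4  d2:4  d3:3  d4:3  d5:3  d6:0 ⇒ 4.
Reduction 10 − 4 = 6.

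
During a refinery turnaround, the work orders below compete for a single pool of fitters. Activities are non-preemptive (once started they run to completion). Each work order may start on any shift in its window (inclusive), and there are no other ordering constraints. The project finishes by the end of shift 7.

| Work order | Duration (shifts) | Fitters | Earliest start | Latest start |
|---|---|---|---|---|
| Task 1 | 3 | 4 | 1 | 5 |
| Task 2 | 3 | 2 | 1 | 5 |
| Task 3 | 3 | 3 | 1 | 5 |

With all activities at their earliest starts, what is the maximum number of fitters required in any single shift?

9

Early-start schedule: Task 1@1, Task 2@1, Task 3@1.
Load per shift: shift 1: 9, shift 2: 9, shift 3: 9, shift 4: 0, shift 5: 0, shift 6: 0, shift 7: 0.
Peak is 9.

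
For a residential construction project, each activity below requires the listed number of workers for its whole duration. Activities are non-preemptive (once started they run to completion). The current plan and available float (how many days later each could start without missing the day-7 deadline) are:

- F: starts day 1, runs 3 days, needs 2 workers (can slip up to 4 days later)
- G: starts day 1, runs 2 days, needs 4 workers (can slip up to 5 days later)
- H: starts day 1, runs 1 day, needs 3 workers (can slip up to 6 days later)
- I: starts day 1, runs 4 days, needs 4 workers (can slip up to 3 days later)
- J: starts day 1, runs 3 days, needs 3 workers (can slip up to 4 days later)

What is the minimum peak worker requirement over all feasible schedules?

7

Early-start (F@1, G@1, H@1, I@1, J@1) gives peak 16: d1:16  d2:13  d3:9  d4:4  d5:0  d6:0  d7:0.
Shift H→3, I→4, J→4.
Schedule F@1, G@1, H@3, I@4, J@4: d1:6  d2:6  d3:5  d4:7  d5:7  d6:7  d7:4 — peak 7.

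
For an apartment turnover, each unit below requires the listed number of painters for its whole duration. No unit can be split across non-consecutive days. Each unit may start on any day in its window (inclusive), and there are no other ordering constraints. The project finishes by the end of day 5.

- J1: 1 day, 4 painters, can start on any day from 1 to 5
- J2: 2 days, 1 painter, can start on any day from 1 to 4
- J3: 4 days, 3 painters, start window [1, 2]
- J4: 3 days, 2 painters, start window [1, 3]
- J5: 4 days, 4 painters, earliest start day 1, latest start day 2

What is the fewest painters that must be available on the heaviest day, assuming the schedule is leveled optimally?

9

Early-start (J1@1, J2@1, J3@1, J4@1, J5@1) gives peak 14: d1:14  d2:10  d3:9  d4:7  d5:0.
Shift J4→3, J5→2.
Schedule J1@1, J2@1, J3@1, J4@3, J5@2: d1:8  d2:8  d3:9  d4:9  d5:6 — peak 9.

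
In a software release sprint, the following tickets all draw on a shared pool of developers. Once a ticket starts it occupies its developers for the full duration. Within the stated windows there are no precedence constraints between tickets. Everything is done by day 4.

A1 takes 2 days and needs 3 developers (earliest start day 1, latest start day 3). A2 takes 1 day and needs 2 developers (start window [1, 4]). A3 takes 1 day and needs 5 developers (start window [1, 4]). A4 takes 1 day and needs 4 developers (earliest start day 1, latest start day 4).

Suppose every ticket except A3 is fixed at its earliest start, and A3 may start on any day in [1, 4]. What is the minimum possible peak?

A3@1: d1:14  d2:3  d3:0  d4:0 → peak 14
A3@2: d1:9  d2:8  d3:0  d4:0 → peak 9
A3@3: d1:9  d2:3  d3:5  d4:0 → peak 9
A3@4: d1:9  d2:3  d3:0  d4:5 → peak 9
Best is A3@2, peak 9.

9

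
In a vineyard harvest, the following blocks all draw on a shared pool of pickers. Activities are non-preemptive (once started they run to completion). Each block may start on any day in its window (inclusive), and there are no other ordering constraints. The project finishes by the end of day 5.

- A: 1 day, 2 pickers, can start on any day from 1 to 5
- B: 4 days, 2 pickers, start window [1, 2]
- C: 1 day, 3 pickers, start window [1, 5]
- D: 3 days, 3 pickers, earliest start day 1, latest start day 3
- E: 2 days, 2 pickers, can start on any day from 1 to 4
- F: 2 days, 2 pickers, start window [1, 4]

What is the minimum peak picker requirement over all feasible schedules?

7

Early-start (A@1, B@1, C@1, D@1, E@1, F@1) gives peak 14: d1:14  d2:9  d3:5  d4:2  d5:0.
Shift D→2, E→2, F→4.
Schedule A@1, B@1, C@1, D@2, E@2, F@4: d1:7  d2:7  d3:7  d4:7  d5:2 — peak 7.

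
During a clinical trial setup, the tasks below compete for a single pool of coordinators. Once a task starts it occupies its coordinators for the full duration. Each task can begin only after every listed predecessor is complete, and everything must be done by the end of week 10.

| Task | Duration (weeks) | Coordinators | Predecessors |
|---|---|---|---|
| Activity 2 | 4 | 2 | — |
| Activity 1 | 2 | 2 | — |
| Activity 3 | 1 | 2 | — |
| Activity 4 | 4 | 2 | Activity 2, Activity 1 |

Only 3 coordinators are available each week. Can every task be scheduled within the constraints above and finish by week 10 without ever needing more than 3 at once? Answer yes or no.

no

The minimum achievable peak is 4; 3 < 4, so no feasible schedule stays within the cap.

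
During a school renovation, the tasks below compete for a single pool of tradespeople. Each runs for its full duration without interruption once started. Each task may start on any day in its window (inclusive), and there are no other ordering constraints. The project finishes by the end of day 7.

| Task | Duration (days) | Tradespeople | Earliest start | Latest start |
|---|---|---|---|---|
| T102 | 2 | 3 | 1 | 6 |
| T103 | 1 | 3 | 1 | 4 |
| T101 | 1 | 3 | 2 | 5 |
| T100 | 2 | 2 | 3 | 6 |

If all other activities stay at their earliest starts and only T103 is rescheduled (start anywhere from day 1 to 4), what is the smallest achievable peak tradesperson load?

T103@1: d1:6  d2:6  d3:2  d4:2  d5:0  d6:0  d7:0 → peak 6
T103@2: d1:3  d2:9  d3:2  d4:2  d5:0  d6:0  d7:0 → peak 9
T103@3: d1:3  d2:6  d3:5  d4:2  d5:0  d6:0  d7:0 → peak 6
T103@4: d1:3  d2:6  d3:2  d4:5  d5:0  d6:0  d7:0 → peak 6
Best is T103@1, peak 6.

6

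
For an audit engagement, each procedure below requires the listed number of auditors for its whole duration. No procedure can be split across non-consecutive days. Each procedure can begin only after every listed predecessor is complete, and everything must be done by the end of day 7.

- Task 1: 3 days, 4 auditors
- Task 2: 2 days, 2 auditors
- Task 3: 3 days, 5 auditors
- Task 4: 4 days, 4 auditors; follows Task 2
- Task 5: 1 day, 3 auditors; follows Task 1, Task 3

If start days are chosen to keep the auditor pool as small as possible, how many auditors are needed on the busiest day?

Early-start (Task 1@1, Task 2@1, Task 3@1, Task 4@3, Task 5@4) gives peak 13: d1:11  d2:11  d3:13  d4:7  d5:4  d6:4  d7:0.
Shift Task 1→4, Task 4→4, Task 5→7.
Schedule Task 1@4, Task 2@1, Task 3@1, Task 4@4, Task 5@7: d1:7  d2:7  d3:5  d4:8  d5:8  d6:8  d7:7 — peak 8.
Total auditor-days = 50 over 7 days ⇒ peak ≥ ⌈50/7⌉ = 8, so 8 is optimal.

8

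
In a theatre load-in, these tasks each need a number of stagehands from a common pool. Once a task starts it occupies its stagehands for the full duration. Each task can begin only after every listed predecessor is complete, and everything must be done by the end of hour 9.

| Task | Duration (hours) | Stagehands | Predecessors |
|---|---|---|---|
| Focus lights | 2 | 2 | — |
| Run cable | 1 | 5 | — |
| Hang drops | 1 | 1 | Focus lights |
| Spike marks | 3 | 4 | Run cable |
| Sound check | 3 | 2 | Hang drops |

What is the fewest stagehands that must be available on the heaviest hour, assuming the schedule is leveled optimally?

Early-start (Focus lights@1, Run cable@1, Hang drops@3, Spike marks@2, Sound check@4) gives peak 7: h1:7  h2:6  h3:5  h4:6  h5:2  h6:2  h7:0  h8:0  h9:0.
Shift Run cable→3, Hang drops→4, Spike marks→4, Sound check→7.
Schedule Focus lights@1, Run cable@3, Hang drops@4, Spike marks@4, Sound check@7: h1:2  h2:2  h3:5  h4:5  h5:4  h6:4  h7:2  h8:2  h9:2 — peak 5.

5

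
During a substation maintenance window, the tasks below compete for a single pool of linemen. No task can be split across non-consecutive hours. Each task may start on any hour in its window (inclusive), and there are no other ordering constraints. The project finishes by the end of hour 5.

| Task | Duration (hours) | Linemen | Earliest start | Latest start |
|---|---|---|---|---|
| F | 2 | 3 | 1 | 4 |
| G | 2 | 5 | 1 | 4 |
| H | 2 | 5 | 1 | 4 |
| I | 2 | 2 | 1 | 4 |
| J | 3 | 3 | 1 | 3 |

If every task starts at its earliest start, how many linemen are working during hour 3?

3

At early start, hour 3 has: J.
Demand: 3 = 3.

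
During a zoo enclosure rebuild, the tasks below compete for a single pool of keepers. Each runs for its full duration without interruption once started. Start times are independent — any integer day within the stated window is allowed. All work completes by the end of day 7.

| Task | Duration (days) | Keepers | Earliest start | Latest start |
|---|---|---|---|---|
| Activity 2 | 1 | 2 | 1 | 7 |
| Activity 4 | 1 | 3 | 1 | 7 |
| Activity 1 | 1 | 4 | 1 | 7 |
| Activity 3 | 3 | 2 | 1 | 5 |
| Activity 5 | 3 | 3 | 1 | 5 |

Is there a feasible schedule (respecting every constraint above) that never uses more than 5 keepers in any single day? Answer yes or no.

Schedule Activity 2@1, Activity 4@1, Activity 1@2, Activity 3@3, Activity 5@3: d1:5  d2:4  d3:5  d4:5  d5:5  d6:0  d7:0 — peak 5 ≤ 5.

yes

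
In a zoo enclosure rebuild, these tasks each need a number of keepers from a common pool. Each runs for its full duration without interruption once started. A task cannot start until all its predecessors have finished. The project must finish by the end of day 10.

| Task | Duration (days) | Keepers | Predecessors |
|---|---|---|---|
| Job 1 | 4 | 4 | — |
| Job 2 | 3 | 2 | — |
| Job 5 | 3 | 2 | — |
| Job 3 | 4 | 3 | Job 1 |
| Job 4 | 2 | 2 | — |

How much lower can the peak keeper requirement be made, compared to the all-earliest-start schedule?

5

Early-start peak: d1:10  d2:10  d3:8  d4:4  d5:3  d6:3  d7:3  d8:3  d9:0  d10:0 ⇒ 10.
Leveled (Job 1@1, Job 2@5, Job 5@8, Job 3@5, Job 4@9): d1:4  d2:4  d3:4  d4:4  d5:5  d6:5  d7:5  d8:5  d9:4  d10:4 ⇒ 5.
Reduction 10 − 5 = 5.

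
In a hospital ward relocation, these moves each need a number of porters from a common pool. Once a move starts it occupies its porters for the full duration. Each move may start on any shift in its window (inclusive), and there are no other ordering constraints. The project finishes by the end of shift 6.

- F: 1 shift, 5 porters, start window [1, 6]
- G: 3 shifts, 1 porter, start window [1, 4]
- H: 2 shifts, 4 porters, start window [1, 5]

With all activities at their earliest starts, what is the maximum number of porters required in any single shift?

10

Early-start schedule: F@1, G@1, H@1.
Load per shift: shift 1: 10, shift 2: 5, shift 3: 1, shift 4: 0, shift 5: 0, shift 6: 0.
Peak is 10.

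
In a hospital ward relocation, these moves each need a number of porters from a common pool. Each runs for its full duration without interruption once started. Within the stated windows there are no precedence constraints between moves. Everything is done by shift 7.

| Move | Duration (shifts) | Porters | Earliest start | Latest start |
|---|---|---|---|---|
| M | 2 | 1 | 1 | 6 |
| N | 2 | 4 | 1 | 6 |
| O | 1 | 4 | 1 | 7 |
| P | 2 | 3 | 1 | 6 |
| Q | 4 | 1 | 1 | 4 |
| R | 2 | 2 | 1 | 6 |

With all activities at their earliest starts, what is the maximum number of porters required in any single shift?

15

Early-start schedule: M@1, N@1, O@1, P@1, Q@1, R@1.
Load per shift: shift 1: 15, shift 2: 11, shift 3: 1, shift 4: 1, shift 5: 0, shift 6: 0, shift 7: 0.
Peak is 15.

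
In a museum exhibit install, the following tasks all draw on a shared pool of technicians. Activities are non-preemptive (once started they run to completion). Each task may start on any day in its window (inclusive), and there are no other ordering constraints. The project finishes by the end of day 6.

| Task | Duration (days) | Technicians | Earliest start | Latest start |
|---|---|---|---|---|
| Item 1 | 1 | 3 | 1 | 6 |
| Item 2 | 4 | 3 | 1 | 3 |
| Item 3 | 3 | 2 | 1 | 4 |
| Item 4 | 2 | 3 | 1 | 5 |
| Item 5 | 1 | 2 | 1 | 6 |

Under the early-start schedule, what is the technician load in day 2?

At early start, day 2 has: Item 2, Item 3, Item 4.
Demand: 3 + 2 + 3 = 8.

8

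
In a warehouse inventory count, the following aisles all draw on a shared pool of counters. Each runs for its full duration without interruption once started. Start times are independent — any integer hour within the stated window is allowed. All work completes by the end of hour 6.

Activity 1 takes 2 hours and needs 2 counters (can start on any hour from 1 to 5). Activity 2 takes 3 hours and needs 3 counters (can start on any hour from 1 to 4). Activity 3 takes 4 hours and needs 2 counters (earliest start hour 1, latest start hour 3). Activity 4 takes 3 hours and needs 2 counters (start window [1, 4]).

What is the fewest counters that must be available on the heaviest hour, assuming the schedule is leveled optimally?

5

Early-start (Activity 1@1, Activity 2@1, Activity 3@1, Activity 4@1) gives peak 9: h1:9  h2:9  h3:7  h4:2  h5:0  h6:0.
Shift Activity 3→3, Activity 4→4.
Schedule Activity 1@1, Activity 2@1, Activity 3@3, Activity 4@4: h1:5  h2:5  h3:5  h4:4  h5:4  h6:4 — peak 5.
Total counter-hours = 27 over 6 hours ⇒ peak ≥ ⌈27/6⌉ = 5, so 5 is optimal.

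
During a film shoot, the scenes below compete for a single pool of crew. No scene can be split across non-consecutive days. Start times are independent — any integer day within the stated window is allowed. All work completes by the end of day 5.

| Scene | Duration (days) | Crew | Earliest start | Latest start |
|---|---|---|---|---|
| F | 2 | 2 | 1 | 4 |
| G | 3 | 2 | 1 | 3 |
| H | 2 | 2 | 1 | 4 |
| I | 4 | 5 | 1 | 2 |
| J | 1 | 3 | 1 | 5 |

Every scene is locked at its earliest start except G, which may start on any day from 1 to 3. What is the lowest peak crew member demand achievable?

G@1: d1:14  d2:11  d3:7  d4:5  d5:0 → peak 14
G@2: d1:12  d2:11  d3:7  d4:7  d5:0 → peak 12
G@3: d1:12  d2:9  d3:7  d4:7  d5:2 → peak 12
Best is G@2, peak 12.

12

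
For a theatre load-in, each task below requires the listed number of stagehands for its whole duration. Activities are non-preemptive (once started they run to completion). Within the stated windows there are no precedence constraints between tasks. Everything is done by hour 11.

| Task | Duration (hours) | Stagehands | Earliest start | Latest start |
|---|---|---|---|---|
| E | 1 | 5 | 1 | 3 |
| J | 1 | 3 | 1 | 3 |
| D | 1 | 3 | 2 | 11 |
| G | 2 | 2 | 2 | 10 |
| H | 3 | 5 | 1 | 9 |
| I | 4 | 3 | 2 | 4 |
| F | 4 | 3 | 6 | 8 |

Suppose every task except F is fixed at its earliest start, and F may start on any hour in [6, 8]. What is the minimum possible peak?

13

F@6: h1:13  h2:13  h3:10  h4:3  h5:3  h6:3  h7:3  h8:3  h9:3  h10:0  h11:0 → peak 13
F@7: h1:13  h2:13  h3:10  h4:3  h5:3  h6:0  h7:3  h8:3  h9:3  h10:3  h11:0 → peak 13
F@8: h1:13  h2:13  h3:10  h4:3  h5:3  h6:0  h7:0  h8:3  h9:3  h10:3  h11:3 → peak 13
Best is F@6, peak 13.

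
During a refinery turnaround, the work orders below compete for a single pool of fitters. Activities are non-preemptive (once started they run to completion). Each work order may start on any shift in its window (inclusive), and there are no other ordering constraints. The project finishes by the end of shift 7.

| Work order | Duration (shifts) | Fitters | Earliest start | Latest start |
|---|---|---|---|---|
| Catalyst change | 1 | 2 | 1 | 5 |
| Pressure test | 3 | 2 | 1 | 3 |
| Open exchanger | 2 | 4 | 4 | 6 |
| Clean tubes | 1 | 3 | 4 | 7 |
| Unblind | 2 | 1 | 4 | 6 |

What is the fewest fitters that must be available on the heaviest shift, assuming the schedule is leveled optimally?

Early-start (Catalyst change@1, Pressure test@1, Open exchanger@4, Clean tubes@4, Unblind@4) gives peak 8: s1:4  s2:2  s3:2  s4:8  s5:5  s6:0  s7:0.
Shift Clean tubes→6, Unblind→6.
Schedule Catalyst change@1, Pressure test@1, Open exchanger@4, Clean tubes@6, Unblind@6: s1:4  s2:2  s3:2  s4:4  s5:4  s6:4  s7:1 — peak 4.

4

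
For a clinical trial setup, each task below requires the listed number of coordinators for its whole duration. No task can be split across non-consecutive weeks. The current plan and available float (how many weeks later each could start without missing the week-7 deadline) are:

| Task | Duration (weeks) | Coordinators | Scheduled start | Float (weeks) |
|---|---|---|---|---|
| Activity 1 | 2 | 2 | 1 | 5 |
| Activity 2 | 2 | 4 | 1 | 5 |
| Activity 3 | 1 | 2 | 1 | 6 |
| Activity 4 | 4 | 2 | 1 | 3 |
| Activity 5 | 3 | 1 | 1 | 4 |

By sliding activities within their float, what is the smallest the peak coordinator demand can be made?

4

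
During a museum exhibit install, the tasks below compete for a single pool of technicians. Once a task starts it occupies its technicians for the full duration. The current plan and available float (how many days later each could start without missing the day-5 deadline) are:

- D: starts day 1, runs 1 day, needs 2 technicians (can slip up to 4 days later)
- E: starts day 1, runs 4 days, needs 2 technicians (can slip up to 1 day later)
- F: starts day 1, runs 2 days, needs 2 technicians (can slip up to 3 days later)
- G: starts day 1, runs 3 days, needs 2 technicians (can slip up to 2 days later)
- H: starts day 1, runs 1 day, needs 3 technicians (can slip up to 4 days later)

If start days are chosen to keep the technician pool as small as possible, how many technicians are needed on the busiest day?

6

Early-start (D@1, E@1, F@1, G@1, H@1) gives peak 11: d1:11  d2:6  d3:4  d4:2  d5:0.
Shift G→2, H→5.
Schedule D@1, E@1, F@1, G@2, H@5: d1:6  d2:6  d3:4  d4:4  d5:3 — peak 6.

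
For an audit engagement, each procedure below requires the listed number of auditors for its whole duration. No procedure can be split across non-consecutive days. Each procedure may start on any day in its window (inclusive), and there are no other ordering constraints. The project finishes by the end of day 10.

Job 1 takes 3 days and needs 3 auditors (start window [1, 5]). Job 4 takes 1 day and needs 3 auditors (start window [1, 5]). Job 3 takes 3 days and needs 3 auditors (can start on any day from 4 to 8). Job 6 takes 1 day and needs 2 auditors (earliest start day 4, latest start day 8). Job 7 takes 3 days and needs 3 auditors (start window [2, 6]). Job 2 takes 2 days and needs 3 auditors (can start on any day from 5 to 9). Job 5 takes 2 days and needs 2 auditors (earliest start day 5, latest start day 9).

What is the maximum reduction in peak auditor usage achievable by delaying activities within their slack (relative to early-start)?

2

Early-start peak: d1:6  d2:6  d3:6  d4:8  d5:8  d6:8  d7:0  d8:0  d9:0  d10:0 ⇒ 8.
Leveled (Job 1@1, Job 4@1, Job 3@4, Job 6@4, Job 7@5, Job 2@7, Job 5@8): d1:6  d2:3  d3:3  d4:5  d5:6  d6:6  d7:6  d8:5  d9:2  d10:0 ⇒ 6.
Reduction 8 − 6 = 2.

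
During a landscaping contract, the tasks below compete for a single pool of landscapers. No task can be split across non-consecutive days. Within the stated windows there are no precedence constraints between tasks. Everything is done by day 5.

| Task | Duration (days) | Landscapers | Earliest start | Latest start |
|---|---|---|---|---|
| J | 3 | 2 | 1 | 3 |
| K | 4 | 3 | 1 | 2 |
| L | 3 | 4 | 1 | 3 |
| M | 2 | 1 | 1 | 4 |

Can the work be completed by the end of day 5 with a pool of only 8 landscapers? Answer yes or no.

The minimum achievable peak is 9; 8 < 9, so no feasible schedule stays within the cap.

no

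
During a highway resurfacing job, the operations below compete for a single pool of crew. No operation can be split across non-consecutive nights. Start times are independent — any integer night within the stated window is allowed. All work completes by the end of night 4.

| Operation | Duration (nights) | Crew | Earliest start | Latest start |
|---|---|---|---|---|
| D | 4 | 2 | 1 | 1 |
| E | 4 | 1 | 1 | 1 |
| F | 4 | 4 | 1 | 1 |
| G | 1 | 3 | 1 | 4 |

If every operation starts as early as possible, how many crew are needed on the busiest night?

Early-start schedule: D@1, E@1, F@1, G@1.
Load per night: night 1: 10, night 2: 7, night 3: 7, night 4: 7.
Peak is 10.

10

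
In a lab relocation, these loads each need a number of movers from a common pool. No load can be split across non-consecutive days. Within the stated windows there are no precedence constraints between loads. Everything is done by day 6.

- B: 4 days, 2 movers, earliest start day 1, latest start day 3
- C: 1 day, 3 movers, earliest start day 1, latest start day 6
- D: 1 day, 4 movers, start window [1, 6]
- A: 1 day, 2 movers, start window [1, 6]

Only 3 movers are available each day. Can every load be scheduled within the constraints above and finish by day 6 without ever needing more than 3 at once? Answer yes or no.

no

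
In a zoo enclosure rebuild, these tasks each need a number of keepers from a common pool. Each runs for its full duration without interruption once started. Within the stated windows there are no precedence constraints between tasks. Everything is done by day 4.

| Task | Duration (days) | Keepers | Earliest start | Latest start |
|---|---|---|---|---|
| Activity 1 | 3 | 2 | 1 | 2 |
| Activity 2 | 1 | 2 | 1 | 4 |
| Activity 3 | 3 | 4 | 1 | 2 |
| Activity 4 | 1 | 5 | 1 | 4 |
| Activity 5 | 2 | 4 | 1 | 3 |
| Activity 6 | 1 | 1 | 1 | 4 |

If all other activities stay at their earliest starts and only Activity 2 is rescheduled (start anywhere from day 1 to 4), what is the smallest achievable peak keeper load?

16

Activity 2@1: d1:18  d2:10  d3:6  d4:0 → peak 18
Activity 2@2: d1:16  d2:12  d3:6  d4:0 → peak 16
Activity 2@3: d1:16  d2:10  d3:8  d4:0 → peak 16
Activity 2@4: d1:16  d2:10  d3:6  d4:2 → peak 16
Best is Activity 2@2, peak 16.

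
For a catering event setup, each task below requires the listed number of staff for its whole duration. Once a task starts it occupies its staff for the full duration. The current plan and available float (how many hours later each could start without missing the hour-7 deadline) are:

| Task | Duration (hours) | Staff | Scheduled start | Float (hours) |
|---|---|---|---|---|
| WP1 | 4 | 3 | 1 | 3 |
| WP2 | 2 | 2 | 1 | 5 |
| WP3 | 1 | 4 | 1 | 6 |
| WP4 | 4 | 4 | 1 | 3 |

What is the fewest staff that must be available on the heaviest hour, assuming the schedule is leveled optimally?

7

Early-start (WP1@1, WP2@1, WP3@1, WP4@1) gives peak 13: h1:13  h2:9  h3:7  h4:7  h5:0  h6:0  h7:0.
Shift WP3→3, WP4→4.
Schedule WP1@1, WP2@1, WP3@3, WP4@4: h1:5  h2:5  h3:7  h4:7  h5:4  h6:4  h7:4 — peak 7.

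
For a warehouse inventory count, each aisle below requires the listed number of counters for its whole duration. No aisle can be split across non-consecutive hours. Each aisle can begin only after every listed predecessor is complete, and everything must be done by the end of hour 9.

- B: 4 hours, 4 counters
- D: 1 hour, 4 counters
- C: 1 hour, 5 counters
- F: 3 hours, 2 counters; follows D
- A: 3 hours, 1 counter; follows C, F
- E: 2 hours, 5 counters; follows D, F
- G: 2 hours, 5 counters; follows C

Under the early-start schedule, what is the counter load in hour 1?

At early start, hour 1 has: B, D, C.
Demand: 4 + 4 + 5 = 13.

13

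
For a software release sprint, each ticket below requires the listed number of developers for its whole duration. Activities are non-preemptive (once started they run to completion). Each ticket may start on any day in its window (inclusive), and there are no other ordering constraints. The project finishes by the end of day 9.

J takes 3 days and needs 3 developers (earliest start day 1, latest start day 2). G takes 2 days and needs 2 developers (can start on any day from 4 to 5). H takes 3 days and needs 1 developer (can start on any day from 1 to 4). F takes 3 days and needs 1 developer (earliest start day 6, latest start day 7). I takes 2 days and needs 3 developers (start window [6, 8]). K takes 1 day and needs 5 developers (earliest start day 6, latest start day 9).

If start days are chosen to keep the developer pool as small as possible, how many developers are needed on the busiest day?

Early-start (J@1, G@4, H@1, F@6, I@6, K@6) gives peak 9: d1:4  d2:4  d3:4  d4:2  d5:2  d6:9  d7:4  d8:1  d9:0.
Shift K→9.
Schedule J@1, G@4, H@1, F@6, I@6, K@9: d1:4  d2:4  d3:4  d4:2  d5:2  d6:4  d7:4  d8:1  d9:5 — peak 5.

5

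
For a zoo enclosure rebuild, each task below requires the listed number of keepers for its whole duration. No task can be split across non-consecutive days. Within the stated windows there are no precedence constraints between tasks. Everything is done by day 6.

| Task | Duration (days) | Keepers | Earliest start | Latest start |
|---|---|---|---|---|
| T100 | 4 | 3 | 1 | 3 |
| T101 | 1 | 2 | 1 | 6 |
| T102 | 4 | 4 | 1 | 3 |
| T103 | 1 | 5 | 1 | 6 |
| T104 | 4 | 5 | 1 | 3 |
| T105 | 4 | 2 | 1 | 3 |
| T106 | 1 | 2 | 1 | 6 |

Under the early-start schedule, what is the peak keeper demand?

23

Early-start schedule: T100@1, T101@1, T102@1, T103@1, T104@1, T105@1, T106@1.
Load per day: day 1: 23, day 2: 14, day 3: 14, day 4: 14, day 5: 0, day 6: 0.
Peak is 23.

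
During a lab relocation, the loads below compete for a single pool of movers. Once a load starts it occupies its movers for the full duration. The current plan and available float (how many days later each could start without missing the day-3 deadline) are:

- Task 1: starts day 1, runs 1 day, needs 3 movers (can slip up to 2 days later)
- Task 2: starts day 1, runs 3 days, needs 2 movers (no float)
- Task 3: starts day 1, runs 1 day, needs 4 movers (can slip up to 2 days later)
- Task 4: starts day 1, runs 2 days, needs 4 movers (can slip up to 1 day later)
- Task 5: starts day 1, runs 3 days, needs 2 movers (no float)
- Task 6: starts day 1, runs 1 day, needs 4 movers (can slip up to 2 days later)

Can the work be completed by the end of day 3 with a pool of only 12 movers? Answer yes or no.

yes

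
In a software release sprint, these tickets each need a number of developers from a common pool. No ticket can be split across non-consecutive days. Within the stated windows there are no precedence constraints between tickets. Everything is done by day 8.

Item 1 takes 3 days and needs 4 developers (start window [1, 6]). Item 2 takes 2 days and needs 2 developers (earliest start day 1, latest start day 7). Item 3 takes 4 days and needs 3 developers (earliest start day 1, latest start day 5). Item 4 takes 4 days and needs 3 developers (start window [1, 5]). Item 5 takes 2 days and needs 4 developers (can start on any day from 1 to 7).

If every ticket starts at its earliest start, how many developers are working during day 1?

16

At early start, day 1 has: Item 1, Item 2, Item 3, Item 4, Item 5.
Demand: 4 + 2 + 3 + 3 + 4 = 16.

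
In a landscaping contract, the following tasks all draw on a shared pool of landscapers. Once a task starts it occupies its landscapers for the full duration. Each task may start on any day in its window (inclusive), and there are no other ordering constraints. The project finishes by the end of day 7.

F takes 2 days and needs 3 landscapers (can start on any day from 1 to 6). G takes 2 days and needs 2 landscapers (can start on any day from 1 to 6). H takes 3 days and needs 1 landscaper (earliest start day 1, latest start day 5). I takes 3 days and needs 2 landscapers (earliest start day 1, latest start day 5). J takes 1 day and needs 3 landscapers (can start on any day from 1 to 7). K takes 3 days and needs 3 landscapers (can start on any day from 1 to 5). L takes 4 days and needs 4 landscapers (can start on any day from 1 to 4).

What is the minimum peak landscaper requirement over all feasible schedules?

Early-start (F@1, G@1, H@1, I@1, J@1, K@1, L@1) gives peak 18: d1:18  d2:15  d3:10  d4:4  d5:0  d6:0  d7:0.
Shift J→3, K→4, L→4.
Schedule F@1, G@1, H@1, I@1, J@3, K@4, L@4: d1:8  d2:8  d3:6  d4:7  d5:7  d6:7  d7:4 — peak 8.

8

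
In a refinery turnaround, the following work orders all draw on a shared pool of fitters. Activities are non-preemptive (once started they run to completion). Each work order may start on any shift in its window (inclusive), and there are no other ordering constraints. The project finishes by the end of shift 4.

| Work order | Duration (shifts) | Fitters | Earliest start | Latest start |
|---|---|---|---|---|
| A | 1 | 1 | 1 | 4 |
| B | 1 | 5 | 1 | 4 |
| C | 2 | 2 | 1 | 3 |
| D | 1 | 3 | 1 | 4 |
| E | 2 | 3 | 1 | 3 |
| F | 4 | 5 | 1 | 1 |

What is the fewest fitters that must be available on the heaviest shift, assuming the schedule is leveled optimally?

10

Early-start (A@1, B@1, C@1, D@1, E@1, F@1) gives peak 19: s1:19  s2:10  s3:5  s4:5.
Shift B→2, C→3, E→3.
Schedule A@1, B@2, C@3, D@1, E@3, F@1: s1:9  s2:10  s3:10  s4:10 — peak 10.
Total fitter-shifts = 39 over 4 shifts ⇒ peak ≥ ⌈39/4⌉ = 10, so 10 is optimal.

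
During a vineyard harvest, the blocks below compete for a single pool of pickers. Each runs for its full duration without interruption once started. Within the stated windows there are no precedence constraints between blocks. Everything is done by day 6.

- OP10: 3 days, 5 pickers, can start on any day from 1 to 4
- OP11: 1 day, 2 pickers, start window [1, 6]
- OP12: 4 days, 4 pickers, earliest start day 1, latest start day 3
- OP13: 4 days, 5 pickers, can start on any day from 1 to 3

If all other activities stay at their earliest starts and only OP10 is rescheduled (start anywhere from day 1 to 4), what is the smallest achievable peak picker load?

14

OP10@1: d1:16  d2:14  d3:14  d4:9  d5:0  d6:0 → peak 16
OP10@2: d1:11  d2:14  d3:14  d4:14  d5:0  d6:0 → peak 14
OP10@3: d1:11  d2:9  d3:14  d4:14  d5:5  d6:0 → peak 14
OP10@4: d1:11  d2:9  d3:9  d4:14  d5:5  d6:5 → peak 14
Best is OP10@2, peak 14.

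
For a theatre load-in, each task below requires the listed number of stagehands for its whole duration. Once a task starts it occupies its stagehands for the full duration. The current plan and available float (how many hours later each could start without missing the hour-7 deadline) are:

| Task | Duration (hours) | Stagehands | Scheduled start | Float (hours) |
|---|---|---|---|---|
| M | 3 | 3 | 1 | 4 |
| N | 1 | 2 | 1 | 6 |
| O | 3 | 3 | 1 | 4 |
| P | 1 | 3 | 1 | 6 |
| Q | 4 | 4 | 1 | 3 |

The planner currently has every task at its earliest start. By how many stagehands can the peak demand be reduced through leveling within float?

Early-start peak: h1:15  h2:10  h3:10  h4:4  h5:0  h6:0  h7:0 ⇒ 15.
Leveled (M@1, N@1, O@2, P@5, Q@4): h1:5  h2:6  h3:6  h4:7  h5:7  h6:4  h7:4 ⇒ 7.
Reduction 15 − 7 = 8.

8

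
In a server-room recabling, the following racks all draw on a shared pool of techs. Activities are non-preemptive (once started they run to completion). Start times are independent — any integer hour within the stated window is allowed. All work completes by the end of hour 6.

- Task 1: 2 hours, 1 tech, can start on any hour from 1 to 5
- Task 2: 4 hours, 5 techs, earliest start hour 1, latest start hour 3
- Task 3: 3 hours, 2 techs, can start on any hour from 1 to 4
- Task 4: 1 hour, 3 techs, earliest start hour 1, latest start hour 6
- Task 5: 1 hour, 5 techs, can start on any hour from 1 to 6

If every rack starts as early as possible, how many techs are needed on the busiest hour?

Early-start schedule: Task 1@1, Task 2@1, Task 3@1, Task 4@1, Task 5@1.
Load per hour: hour 1: 16, hour 2: 8, hour 3: 7, hour 4: 5, hour 5: 0, hour 6: 0.
Peak is 16.

16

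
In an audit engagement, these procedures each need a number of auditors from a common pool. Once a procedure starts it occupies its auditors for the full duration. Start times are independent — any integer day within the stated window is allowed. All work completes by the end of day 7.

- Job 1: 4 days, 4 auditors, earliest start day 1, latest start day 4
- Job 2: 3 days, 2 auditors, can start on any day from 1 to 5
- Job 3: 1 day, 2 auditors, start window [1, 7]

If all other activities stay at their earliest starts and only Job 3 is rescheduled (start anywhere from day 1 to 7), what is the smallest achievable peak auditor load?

6

Job 3@1: d1:8  d2:6  d3:6  d4:4  d5:0  d6:0  d7:0 → peak 8
Job 3@2: d1:6  d2:8  d3:6  d4:4  d5:0  d6:0  d7:0 → peak 8
Job 3@3: d1:6  d2:6  d3:8  d4:4  d5:0  d6:0  d7:0 → peak 8
Job 3@4: d1:6  d2:6  d3:6  d4:6  d5:0  d6:0  d7:0 → peak 6
Job 3@5: d1:6  d2:6  d3:6  d4:4  d5:2  d6:0  d7:0 → peak 6
Job 3@6: d1:6  d2:6  d3:6  d4:4  d5:0  d6:2  d7:0 → peak 6
Job 3@7: d1:6  d2:6  d3:6  d4:4  d5:0  d6:0  d7:2 → peak 6
Best is Job 3@4, peak 6.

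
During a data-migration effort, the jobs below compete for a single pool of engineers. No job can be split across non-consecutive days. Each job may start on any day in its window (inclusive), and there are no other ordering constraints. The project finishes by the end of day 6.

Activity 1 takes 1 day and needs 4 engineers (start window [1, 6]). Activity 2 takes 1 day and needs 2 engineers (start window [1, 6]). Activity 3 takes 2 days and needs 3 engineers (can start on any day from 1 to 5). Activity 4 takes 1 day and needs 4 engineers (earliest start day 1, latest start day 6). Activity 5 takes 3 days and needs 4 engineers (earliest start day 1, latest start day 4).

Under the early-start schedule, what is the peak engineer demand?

17

Early-start schedule: Activity 1@1, Activity 2@1, Activity 3@1, Activity 4@1, Activity 5@1.
Load per day: day 1: 17, day 2: 7, day 3: 4, day 4: 0, day 5: 0, day 6: 0.
Peak is 17.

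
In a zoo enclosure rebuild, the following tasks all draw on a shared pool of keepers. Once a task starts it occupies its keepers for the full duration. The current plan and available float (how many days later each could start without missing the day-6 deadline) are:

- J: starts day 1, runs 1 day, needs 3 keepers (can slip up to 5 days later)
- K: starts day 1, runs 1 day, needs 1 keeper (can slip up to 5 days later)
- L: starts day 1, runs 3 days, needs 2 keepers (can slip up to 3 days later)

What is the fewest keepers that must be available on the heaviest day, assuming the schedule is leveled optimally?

Early-start (J@1, K@1, L@1) gives peak 6: d1:6  d2:2  d3:2  d4:0  d5:0  d6:0.
Shift K→2, L→2.
Schedule J@1, K@2, L@2: d1:3  d2:3  d3:2  d4:2  d5:0  d6:0 — peak 3.

3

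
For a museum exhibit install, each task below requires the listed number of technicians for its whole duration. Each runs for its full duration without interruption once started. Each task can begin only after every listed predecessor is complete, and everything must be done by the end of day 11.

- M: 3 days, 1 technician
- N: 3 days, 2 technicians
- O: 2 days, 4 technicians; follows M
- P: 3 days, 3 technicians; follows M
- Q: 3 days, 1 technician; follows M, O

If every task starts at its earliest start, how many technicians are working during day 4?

7

At early start, day 4 has: O, P.
Demand: 4 + 3 = 7.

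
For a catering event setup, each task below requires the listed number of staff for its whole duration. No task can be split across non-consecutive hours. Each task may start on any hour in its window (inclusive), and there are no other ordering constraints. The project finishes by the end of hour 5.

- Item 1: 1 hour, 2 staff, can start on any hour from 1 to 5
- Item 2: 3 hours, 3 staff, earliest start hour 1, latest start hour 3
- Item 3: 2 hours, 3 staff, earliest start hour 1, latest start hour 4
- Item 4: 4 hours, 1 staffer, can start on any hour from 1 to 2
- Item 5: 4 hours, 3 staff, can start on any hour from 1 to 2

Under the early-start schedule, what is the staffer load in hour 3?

At early start, hour 3 has: Item 2, Item 4, Item 5.
Demand: 3 + 1 + 3 = 7.

7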